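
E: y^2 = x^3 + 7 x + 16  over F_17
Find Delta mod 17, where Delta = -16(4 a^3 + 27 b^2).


4 a^3 + 27 b^2 = 4*7^3 + 27*16^2 = 1372 + 6912 = 8284
Delta = -16 * (8284) = -132544
Delta mod 17 = 5

Delta = 5 (mod 17)


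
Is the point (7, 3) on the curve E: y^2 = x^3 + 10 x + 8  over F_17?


Check whether y^2 = x^3 + 10 x + 8 (mod 17) for (x, y) = (7, 3).
LHS: y^2 = 3^2 mod 17 = 9
RHS: x^3 + 10 x + 8 = 7^3 + 10*7 + 8 mod 17 = 13
LHS != RHS

No, not on the curve


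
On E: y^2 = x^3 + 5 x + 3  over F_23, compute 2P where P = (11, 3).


Doubling: s = (3 x1^2 + a) / (2 y1)
s = (3*11^2 + 5) / (2*3) mod 23 = 0
x3 = s^2 - 2 x1 mod 23 = 0^2 - 2*11 = 1
y3 = s (x1 - x3) - y1 mod 23 = 0 * (11 - 1) - 3 = 20

2P = (1, 20)


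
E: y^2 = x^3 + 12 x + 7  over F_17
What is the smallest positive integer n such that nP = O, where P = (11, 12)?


Compute successive multiples of P until we hit O:
  1P = (11, 12)
  2P = (3, 11)
  3P = (7, 14)
  4P = (12, 14)
  5P = (15, 14)
  6P = (4, 0)
  7P = (15, 3)
  8P = (12, 3)
  ... (continuing to 12P)
  12P = O

ord(P) = 12


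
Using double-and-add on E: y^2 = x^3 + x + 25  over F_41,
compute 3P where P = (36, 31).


k = 3 = 11_2 (binary, LSB first: 11)
Double-and-add from P = (36, 31):
  bit 0 = 1: acc = O + (36, 31) = (36, 31)
  bit 1 = 1: acc = (36, 31) + (31, 32) = (38, 35)

3P = (38, 35)


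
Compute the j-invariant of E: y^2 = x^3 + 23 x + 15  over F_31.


Delta = -16(4 a^3 + 27 b^2) mod 31 = 17
-1728 * (4 a)^3 = -1728 * (4*23)^3 mod 31 = 23
j = 23 * 17^(-1) mod 31 = 5

j = 5 (mod 31)


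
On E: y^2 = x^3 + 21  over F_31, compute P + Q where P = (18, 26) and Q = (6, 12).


P != Q, so use the chord formula.
s = (y2 - y1) / (x2 - x1) = (17) / (19) mod 31 = 27
x3 = s^2 - x1 - x2 mod 31 = 27^2 - 18 - 6 = 23
y3 = s (x1 - x3) - y1 mod 31 = 27 * (18 - 23) - 26 = 25

P + Q = (23, 25)


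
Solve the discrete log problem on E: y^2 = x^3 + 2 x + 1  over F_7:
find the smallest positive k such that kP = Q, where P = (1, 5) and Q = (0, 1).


Enumerate multiples of P until we hit Q = (0, 1):
  1P = (1, 5)
  2P = (0, 6)
  3P = (0, 1)
Match found at i = 3.

k = 3


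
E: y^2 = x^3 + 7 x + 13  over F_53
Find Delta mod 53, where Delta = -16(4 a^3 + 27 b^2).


4 a^3 + 27 b^2 = 4*7^3 + 27*13^2 = 1372 + 4563 = 5935
Delta = -16 * (5935) = -94960
Delta mod 53 = 16

Delta = 16 (mod 53)


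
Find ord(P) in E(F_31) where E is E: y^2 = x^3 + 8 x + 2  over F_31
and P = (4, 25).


Compute successive multiples of P until we hit O:
  1P = (4, 25)
  2P = (0, 8)
  3P = (16, 17)
  4P = (8, 19)
  5P = (29, 28)
  6P = (6, 7)
  7P = (9, 20)
  8P = (19, 21)
  ... (continuing to 31P)
  31P = O

ord(P) = 31


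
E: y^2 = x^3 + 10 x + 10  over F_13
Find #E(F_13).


For each x in F_13, count y with y^2 = x^3 + 10 x + 10 mod 13:
  x = 0: RHS = 10, y in [6, 7]  -> 2 point(s)
  x = 2: RHS = 12, y in [5, 8]  -> 2 point(s)
  x = 4: RHS = 10, y in [6, 7]  -> 2 point(s)
  x = 5: RHS = 3, y in [4, 9]  -> 2 point(s)
  x = 6: RHS = 0, y in [0]  -> 1 point(s)
  x = 8: RHS = 4, y in [2, 11]  -> 2 point(s)
  x = 9: RHS = 10, y in [6, 7]  -> 2 point(s)
  x = 12: RHS = 12, y in [5, 8]  -> 2 point(s)
Affine points: 15. Add the point at infinity: total = 16.

#E(F_13) = 16


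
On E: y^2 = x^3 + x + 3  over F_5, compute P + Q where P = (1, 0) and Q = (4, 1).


P != Q, so use the chord formula.
s = (y2 - y1) / (x2 - x1) = (1) / (3) mod 5 = 2
x3 = s^2 - x1 - x2 mod 5 = 2^2 - 1 - 4 = 4
y3 = s (x1 - x3) - y1 mod 5 = 2 * (1 - 4) - 0 = 4

P + Q = (4, 4)


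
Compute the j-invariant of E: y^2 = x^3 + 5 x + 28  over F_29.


Delta = -16(4 a^3 + 27 b^2) mod 29 = 7
-1728 * (4 a)^3 = -1728 * (4*5)^3 mod 29 = 10
j = 10 * 7^(-1) mod 29 = 18

j = 18 (mod 29)


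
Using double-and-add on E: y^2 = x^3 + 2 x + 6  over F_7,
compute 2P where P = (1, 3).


k = 2 = 10_2 (binary, LSB first: 01)
Double-and-add from P = (1, 3):
  bit 0 = 0: acc unchanged = O
  bit 1 = 1: acc = O + (2, 2) = (2, 2)

2P = (2, 2)


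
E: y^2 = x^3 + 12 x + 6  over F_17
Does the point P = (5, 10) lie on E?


Check whether y^2 = x^3 + 12 x + 6 (mod 17) for (x, y) = (5, 10).
LHS: y^2 = 10^2 mod 17 = 15
RHS: x^3 + 12 x + 6 = 5^3 + 12*5 + 6 mod 17 = 4
LHS != RHS

No, not on the curve


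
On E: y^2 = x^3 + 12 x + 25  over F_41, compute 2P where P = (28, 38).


Doubling: s = (3 x1^2 + a) / (2 y1)
s = (3*28^2 + 12) / (2*38) mod 41 = 16
x3 = s^2 - 2 x1 mod 41 = 16^2 - 2*28 = 36
y3 = s (x1 - x3) - y1 mod 41 = 16 * (28 - 36) - 38 = 39

2P = (36, 39)


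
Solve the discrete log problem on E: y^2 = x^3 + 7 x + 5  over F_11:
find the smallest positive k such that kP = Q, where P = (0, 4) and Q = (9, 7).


Enumerate multiples of P until we hit Q = (9, 7):
  1P = (0, 4)
  2P = (3, 3)
  3P = (2, 4)
  4P = (9, 7)
Match found at i = 4.

k = 4


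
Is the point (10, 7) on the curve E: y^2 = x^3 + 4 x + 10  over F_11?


Check whether y^2 = x^3 + 4 x + 10 (mod 11) for (x, y) = (10, 7).
LHS: y^2 = 7^2 mod 11 = 5
RHS: x^3 + 4 x + 10 = 10^3 + 4*10 + 10 mod 11 = 5
LHS = RHS

Yes, on the curve


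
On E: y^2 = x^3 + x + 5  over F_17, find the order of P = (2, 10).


Compute successive multiples of P until we hit O:
  1P = (2, 10)
  2P = (11, 2)
  3P = (5, 4)
  4P = (14, 14)
  5P = (3, 1)
  6P = (8, 10)
  7P = (7, 7)
  8P = (7, 10)
  ... (continuing to 15P)
  15P = O

ord(P) = 15


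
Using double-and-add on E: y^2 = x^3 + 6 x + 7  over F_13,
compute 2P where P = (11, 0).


k = 2 = 10_2 (binary, LSB first: 01)
Double-and-add from P = (11, 0):
  bit 0 = 0: acc unchanged = O
  bit 1 = 1: acc = O + O = O

2P = O


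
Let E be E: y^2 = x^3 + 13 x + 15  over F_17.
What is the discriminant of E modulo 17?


4 a^3 + 27 b^2 = 4*13^3 + 27*15^2 = 8788 + 6075 = 14863
Delta = -16 * (14863) = -237808
Delta mod 17 = 5

Delta = 5 (mod 17)


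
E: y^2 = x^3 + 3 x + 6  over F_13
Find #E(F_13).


For each x in F_13, count y with y^2 = x^3 + 3 x + 6 mod 13:
  x = 1: RHS = 10, y in [6, 7]  -> 2 point(s)
  x = 3: RHS = 3, y in [4, 9]  -> 2 point(s)
  x = 4: RHS = 4, y in [2, 11]  -> 2 point(s)
  x = 5: RHS = 3, y in [4, 9]  -> 2 point(s)
  x = 8: RHS = 9, y in [3, 10]  -> 2 point(s)
  x = 10: RHS = 9, y in [3, 10]  -> 2 point(s)
Affine points: 12. Add the point at infinity: total = 13.

#E(F_13) = 13


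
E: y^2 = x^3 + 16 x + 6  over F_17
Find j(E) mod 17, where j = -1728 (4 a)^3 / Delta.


Delta = -16(4 a^3 + 27 b^2) mod 17 = 16
-1728 * (4 a)^3 = -1728 * (4*16)^3 mod 17 = 7
j = 7 * 16^(-1) mod 17 = 10

j = 10 (mod 17)


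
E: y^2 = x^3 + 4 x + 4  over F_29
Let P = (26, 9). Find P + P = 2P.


Doubling: s = (3 x1^2 + a) / (2 y1)
s = (3*26^2 + 4) / (2*9) mod 29 = 13
x3 = s^2 - 2 x1 mod 29 = 13^2 - 2*26 = 1
y3 = s (x1 - x3) - y1 mod 29 = 13 * (26 - 1) - 9 = 26

2P = (1, 26)


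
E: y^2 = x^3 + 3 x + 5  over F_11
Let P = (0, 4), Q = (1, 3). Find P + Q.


P != Q, so use the chord formula.
s = (y2 - y1) / (x2 - x1) = (10) / (1) mod 11 = 10
x3 = s^2 - x1 - x2 mod 11 = 10^2 - 0 - 1 = 0
y3 = s (x1 - x3) - y1 mod 11 = 10 * (0 - 0) - 4 = 7

P + Q = (0, 7)


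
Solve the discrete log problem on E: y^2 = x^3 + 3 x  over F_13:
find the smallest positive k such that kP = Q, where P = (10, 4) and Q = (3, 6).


Enumerate multiples of P until we hit Q = (3, 6):
  1P = (10, 4)
  2P = (3, 6)
Match found at i = 2.

k = 2


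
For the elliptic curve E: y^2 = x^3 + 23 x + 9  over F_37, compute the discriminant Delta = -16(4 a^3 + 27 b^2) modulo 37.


4 a^3 + 27 b^2 = 4*23^3 + 27*9^2 = 48668 + 2187 = 50855
Delta = -16 * (50855) = -813680
Delta mod 37 = 24

Delta = 24 (mod 37)


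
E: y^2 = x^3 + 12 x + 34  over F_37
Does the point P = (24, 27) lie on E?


Check whether y^2 = x^3 + 12 x + 34 (mod 37) for (x, y) = (24, 27).
LHS: y^2 = 27^2 mod 37 = 26
RHS: x^3 + 12 x + 34 = 24^3 + 12*24 + 34 mod 37 = 12
LHS != RHS

No, not on the curve


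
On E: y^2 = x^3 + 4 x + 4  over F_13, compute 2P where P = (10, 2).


k = 2 = 10_2 (binary, LSB first: 01)
Double-and-add from P = (10, 2):
  bit 0 = 0: acc unchanged = O
  bit 1 = 1: acc = O + (10, 11) = (10, 11)

2P = (10, 11)


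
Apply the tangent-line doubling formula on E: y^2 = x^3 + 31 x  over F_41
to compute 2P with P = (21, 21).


Doubling: s = (3 x1^2 + a) / (2 y1)
s = (3*21^2 + 31) / (2*21) mod 41 = 1
x3 = s^2 - 2 x1 mod 41 = 1^2 - 2*21 = 0
y3 = s (x1 - x3) - y1 mod 41 = 1 * (21 - 0) - 21 = 0

2P = (0, 0)


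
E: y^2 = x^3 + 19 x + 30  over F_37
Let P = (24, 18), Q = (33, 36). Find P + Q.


P != Q, so use the chord formula.
s = (y2 - y1) / (x2 - x1) = (18) / (9) mod 37 = 2
x3 = s^2 - x1 - x2 mod 37 = 2^2 - 24 - 33 = 21
y3 = s (x1 - x3) - y1 mod 37 = 2 * (24 - 21) - 18 = 25

P + Q = (21, 25)


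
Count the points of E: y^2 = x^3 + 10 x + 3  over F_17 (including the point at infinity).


For each x in F_17, count y with y^2 = x^3 + 10 x + 3 mod 17:
  x = 3: RHS = 9, y in [3, 14]  -> 2 point(s)
  x = 5: RHS = 8, y in [5, 12]  -> 2 point(s)
  x = 7: RHS = 8, y in [5, 12]  -> 2 point(s)
  x = 8: RHS = 0, y in [0]  -> 1 point(s)
  x = 10: RHS = 15, y in [7, 10]  -> 2 point(s)
  x = 11: RHS = 16, y in [4, 13]  -> 2 point(s)
  x = 12: RHS = 15, y in [7, 10]  -> 2 point(s)
  x = 13: RHS = 1, y in [1, 16]  -> 2 point(s)
  x = 15: RHS = 9, y in [3, 14]  -> 2 point(s)
  x = 16: RHS = 9, y in [3, 14]  -> 2 point(s)
Affine points: 19. Add the point at infinity: total = 20.

#E(F_17) = 20


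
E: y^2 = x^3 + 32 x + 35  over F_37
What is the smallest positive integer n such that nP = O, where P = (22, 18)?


Compute successive multiples of P until we hit O:
  1P = (22, 18)
  2P = (9, 4)
  3P = (3, 11)
  4P = (23, 5)
  5P = (13, 13)
  6P = (32, 34)
  7P = (27, 11)
  8P = (24, 7)
  ... (continuing to 40P)
  40P = O

ord(P) = 40


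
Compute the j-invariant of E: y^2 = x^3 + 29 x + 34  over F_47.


Delta = -16(4 a^3 + 27 b^2) mod 47 = 4
-1728 * (4 a)^3 = -1728 * (4*29)^3 mod 47 = 4
j = 4 * 4^(-1) mod 47 = 1

j = 1 (mod 47)


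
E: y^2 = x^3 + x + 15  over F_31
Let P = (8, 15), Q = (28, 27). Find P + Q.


P != Q, so use the chord formula.
s = (y2 - y1) / (x2 - x1) = (12) / (20) mod 31 = 13
x3 = s^2 - x1 - x2 mod 31 = 13^2 - 8 - 28 = 9
y3 = s (x1 - x3) - y1 mod 31 = 13 * (8 - 9) - 15 = 3

P + Q = (9, 3)


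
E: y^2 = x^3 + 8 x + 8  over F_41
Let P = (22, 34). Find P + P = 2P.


Doubling: s = (3 x1^2 + a) / (2 y1)
s = (3*22^2 + 8) / (2*34) mod 41 = 7
x3 = s^2 - 2 x1 mod 41 = 7^2 - 2*22 = 5
y3 = s (x1 - x3) - y1 mod 41 = 7 * (22 - 5) - 34 = 3

2P = (5, 3)


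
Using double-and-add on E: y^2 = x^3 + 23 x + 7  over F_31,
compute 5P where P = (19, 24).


k = 5 = 101_2 (binary, LSB first: 101)
Double-and-add from P = (19, 24):
  bit 0 = 1: acc = O + (19, 24) = (19, 24)
  bit 1 = 0: acc unchanged = (19, 24)
  bit 2 = 1: acc = (19, 24) + (10, 20) = (11, 14)

5P = (11, 14)


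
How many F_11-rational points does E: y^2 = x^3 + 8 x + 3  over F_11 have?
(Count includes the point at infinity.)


For each x in F_11, count y with y^2 = x^3 + 8 x + 3 mod 11:
  x = 0: RHS = 3, y in [5, 6]  -> 2 point(s)
  x = 1: RHS = 1, y in [1, 10]  -> 2 point(s)
  x = 2: RHS = 5, y in [4, 7]  -> 2 point(s)
  x = 4: RHS = 0, y in [0]  -> 1 point(s)
  x = 5: RHS = 3, y in [5, 6]  -> 2 point(s)
  x = 6: RHS = 3, y in [5, 6]  -> 2 point(s)
  x = 9: RHS = 1, y in [1, 10]  -> 2 point(s)
  x = 10: RHS = 5, y in [4, 7]  -> 2 point(s)
Affine points: 15. Add the point at infinity: total = 16.

#E(F_11) = 16


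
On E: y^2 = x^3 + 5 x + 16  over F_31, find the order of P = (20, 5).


Compute successive multiples of P until we hit O:
  1P = (20, 5)
  2P = (11, 10)
  3P = (16, 10)
  4P = (14, 3)
  5P = (4, 21)
  6P = (8, 14)
  7P = (21, 19)
  8P = (0, 27)
  ... (continuing to 31P)
  31P = O

ord(P) = 31


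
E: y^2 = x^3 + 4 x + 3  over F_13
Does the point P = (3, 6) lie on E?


Check whether y^2 = x^3 + 4 x + 3 (mod 13) for (x, y) = (3, 6).
LHS: y^2 = 6^2 mod 13 = 10
RHS: x^3 + 4 x + 3 = 3^3 + 4*3 + 3 mod 13 = 3
LHS != RHS

No, not on the curve


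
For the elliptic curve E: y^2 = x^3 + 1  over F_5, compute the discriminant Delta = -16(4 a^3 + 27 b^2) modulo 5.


4 a^3 + 27 b^2 = 4*0^3 + 27*1^2 = 0 + 27 = 27
Delta = -16 * (27) = -432
Delta mod 5 = 3

Delta = 3 (mod 5)


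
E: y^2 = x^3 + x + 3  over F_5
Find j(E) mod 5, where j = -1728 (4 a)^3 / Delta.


Delta = -16(4 a^3 + 27 b^2) mod 5 = 3
-1728 * (4 a)^3 = -1728 * (4*1)^3 mod 5 = 3
j = 3 * 3^(-1) mod 5 = 1

j = 1 (mod 5)


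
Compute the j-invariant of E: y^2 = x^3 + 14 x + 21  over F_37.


Delta = -16(4 a^3 + 27 b^2) mod 37 = 24
-1728 * (4 a)^3 = -1728 * (4*14)^3 mod 37 = 6
j = 6 * 24^(-1) mod 37 = 28

j = 28 (mod 37)


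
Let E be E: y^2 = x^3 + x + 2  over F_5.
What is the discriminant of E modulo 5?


4 a^3 + 27 b^2 = 4*1^3 + 27*2^2 = 4 + 108 = 112
Delta = -16 * (112) = -1792
Delta mod 5 = 3

Delta = 3 (mod 5)


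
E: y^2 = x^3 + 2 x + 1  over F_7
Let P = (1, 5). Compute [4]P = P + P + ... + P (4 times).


k = 4 = 100_2 (binary, LSB first: 001)
Double-and-add from P = (1, 5):
  bit 0 = 0: acc unchanged = O
  bit 1 = 0: acc unchanged = O
  bit 2 = 1: acc = O + (1, 2) = (1, 2)

4P = (1, 2)


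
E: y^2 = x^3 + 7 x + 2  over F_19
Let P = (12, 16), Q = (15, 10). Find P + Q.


P != Q, so use the chord formula.
s = (y2 - y1) / (x2 - x1) = (13) / (3) mod 19 = 17
x3 = s^2 - x1 - x2 mod 19 = 17^2 - 12 - 15 = 15
y3 = s (x1 - x3) - y1 mod 19 = 17 * (12 - 15) - 16 = 9

P + Q = (15, 9)


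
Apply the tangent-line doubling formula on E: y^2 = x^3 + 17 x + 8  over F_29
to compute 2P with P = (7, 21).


Doubling: s = (3 x1^2 + a) / (2 y1)
s = (3*7^2 + 17) / (2*21) mod 29 = 26
x3 = s^2 - 2 x1 mod 29 = 26^2 - 2*7 = 24
y3 = s (x1 - x3) - y1 mod 29 = 26 * (7 - 24) - 21 = 1

2P = (24, 1)


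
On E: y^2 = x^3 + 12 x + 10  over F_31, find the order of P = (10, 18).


Compute successive multiples of P until we hit O:
  1P = (10, 18)
  2P = (0, 17)
  3P = (30, 11)
  4P = (16, 12)
  5P = (6, 9)
  6P = (22, 17)
  7P = (13, 21)
  8P = (9, 14)
  ... (continuing to 32P)
  32P = O

ord(P) = 32


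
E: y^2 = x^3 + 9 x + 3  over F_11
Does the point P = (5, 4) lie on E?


Check whether y^2 = x^3 + 9 x + 3 (mod 11) for (x, y) = (5, 4).
LHS: y^2 = 4^2 mod 11 = 5
RHS: x^3 + 9 x + 3 = 5^3 + 9*5 + 3 mod 11 = 8
LHS != RHS

No, not on the curve


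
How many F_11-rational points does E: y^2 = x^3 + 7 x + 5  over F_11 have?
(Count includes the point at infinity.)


For each x in F_11, count y with y^2 = x^3 + 7 x + 5 mod 11:
  x = 0: RHS = 5, y in [4, 7]  -> 2 point(s)
  x = 2: RHS = 5, y in [4, 7]  -> 2 point(s)
  x = 3: RHS = 9, y in [3, 8]  -> 2 point(s)
  x = 4: RHS = 9, y in [3, 8]  -> 2 point(s)
  x = 5: RHS = 0, y in [0]  -> 1 point(s)
  x = 7: RHS = 1, y in [1, 10]  -> 2 point(s)
  x = 8: RHS = 1, y in [1, 10]  -> 2 point(s)
  x = 9: RHS = 5, y in [4, 7]  -> 2 point(s)
Affine points: 15. Add the point at infinity: total = 16.

#E(F_11) = 16


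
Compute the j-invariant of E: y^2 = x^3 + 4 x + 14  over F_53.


Delta = -16(4 a^3 + 27 b^2) mod 53 = 7
-1728 * (4 a)^3 = -1728 * (4*4)^3 mod 53 = 50
j = 50 * 7^(-1) mod 53 = 45

j = 45 (mod 53)


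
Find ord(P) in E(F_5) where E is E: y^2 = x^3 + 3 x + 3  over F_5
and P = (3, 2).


Compute successive multiples of P until we hit O:
  1P = (3, 2)
  2P = (4, 3)
  3P = (4, 2)
  4P = (3, 3)
  5P = O

ord(P) = 5


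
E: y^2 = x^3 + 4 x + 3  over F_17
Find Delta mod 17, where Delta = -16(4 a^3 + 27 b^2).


4 a^3 + 27 b^2 = 4*4^3 + 27*3^2 = 256 + 243 = 499
Delta = -16 * (499) = -7984
Delta mod 17 = 6

Delta = 6 (mod 17)


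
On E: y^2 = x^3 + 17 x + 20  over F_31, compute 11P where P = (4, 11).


k = 11 = 1011_2 (binary, LSB first: 1101)
Double-and-add from P = (4, 11):
  bit 0 = 1: acc = O + (4, 11) = (4, 11)
  bit 1 = 1: acc = (4, 11) + (30, 8) = (11, 22)
  bit 2 = 0: acc unchanged = (11, 22)
  bit 3 = 1: acc = (11, 22) + (3, 6) = (21, 20)

11P = (21, 20)


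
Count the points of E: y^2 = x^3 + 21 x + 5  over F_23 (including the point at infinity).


For each x in F_23, count y with y^2 = x^3 + 21 x + 5 mod 23:
  x = 1: RHS = 4, y in [2, 21]  -> 2 point(s)
  x = 2: RHS = 9, y in [3, 20]  -> 2 point(s)
  x = 3: RHS = 3, y in [7, 16]  -> 2 point(s)
  x = 6: RHS = 2, y in [5, 18]  -> 2 point(s)
  x = 7: RHS = 12, y in [9, 14]  -> 2 point(s)
  x = 8: RHS = 18, y in [8, 15]  -> 2 point(s)
  x = 9: RHS = 3, y in [7, 16]  -> 2 point(s)
  x = 11: RHS = 3, y in [7, 16]  -> 2 point(s)
  x = 17: RHS = 8, y in [10, 13]  -> 2 point(s)
  x = 19: RHS = 18, y in [8, 15]  -> 2 point(s)
  x = 21: RHS = 1, y in [1, 22]  -> 2 point(s)
  x = 22: RHS = 6, y in [11, 12]  -> 2 point(s)
Affine points: 24. Add the point at infinity: total = 25.

#E(F_23) = 25


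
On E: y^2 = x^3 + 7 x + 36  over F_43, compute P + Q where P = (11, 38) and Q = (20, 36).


P != Q, so use the chord formula.
s = (y2 - y1) / (x2 - x1) = (41) / (9) mod 43 = 38
x3 = s^2 - x1 - x2 mod 43 = 38^2 - 11 - 20 = 37
y3 = s (x1 - x3) - y1 mod 43 = 38 * (11 - 37) - 38 = 6

P + Q = (37, 6)


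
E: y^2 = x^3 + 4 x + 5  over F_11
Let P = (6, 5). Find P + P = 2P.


Doubling: s = (3 x1^2 + a) / (2 y1)
s = (3*6^2 + 4) / (2*5) mod 11 = 9
x3 = s^2 - 2 x1 mod 11 = 9^2 - 2*6 = 3
y3 = s (x1 - x3) - y1 mod 11 = 9 * (6 - 3) - 5 = 0

2P = (3, 0)


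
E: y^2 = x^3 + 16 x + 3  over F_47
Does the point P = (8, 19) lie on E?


Check whether y^2 = x^3 + 16 x + 3 (mod 47) for (x, y) = (8, 19).
LHS: y^2 = 19^2 mod 47 = 32
RHS: x^3 + 16 x + 3 = 8^3 + 16*8 + 3 mod 47 = 32
LHS = RHS

Yes, on the curve


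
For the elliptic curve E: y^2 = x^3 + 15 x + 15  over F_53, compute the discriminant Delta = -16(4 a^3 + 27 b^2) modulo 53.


4 a^3 + 27 b^2 = 4*15^3 + 27*15^2 = 13500 + 6075 = 19575
Delta = -16 * (19575) = -313200
Delta mod 53 = 30

Delta = 30 (mod 53)


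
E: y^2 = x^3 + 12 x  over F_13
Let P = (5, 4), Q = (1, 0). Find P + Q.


P != Q, so use the chord formula.
s = (y2 - y1) / (x2 - x1) = (9) / (9) mod 13 = 1
x3 = s^2 - x1 - x2 mod 13 = 1^2 - 5 - 1 = 8
y3 = s (x1 - x3) - y1 mod 13 = 1 * (5 - 8) - 4 = 6

P + Q = (8, 6)


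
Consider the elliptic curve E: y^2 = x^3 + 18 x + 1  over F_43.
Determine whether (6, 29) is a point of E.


Check whether y^2 = x^3 + 18 x + 1 (mod 43) for (x, y) = (6, 29).
LHS: y^2 = 29^2 mod 43 = 24
RHS: x^3 + 18 x + 1 = 6^3 + 18*6 + 1 mod 43 = 24
LHS = RHS

Yes, on the curve


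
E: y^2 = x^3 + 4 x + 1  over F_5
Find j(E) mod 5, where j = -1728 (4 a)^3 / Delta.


Delta = -16(4 a^3 + 27 b^2) mod 5 = 2
-1728 * (4 a)^3 = -1728 * (4*4)^3 mod 5 = 2
j = 2 * 2^(-1) mod 5 = 1

j = 1 (mod 5)


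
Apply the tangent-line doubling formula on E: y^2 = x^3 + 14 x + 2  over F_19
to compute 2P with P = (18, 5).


Doubling: s = (3 x1^2 + a) / (2 y1)
s = (3*18^2 + 14) / (2*5) mod 19 = 15
x3 = s^2 - 2 x1 mod 19 = 15^2 - 2*18 = 18
y3 = s (x1 - x3) - y1 mod 19 = 15 * (18 - 18) - 5 = 14

2P = (18, 14)


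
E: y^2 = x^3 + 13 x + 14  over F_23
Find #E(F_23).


For each x in F_23, count y with y^2 = x^3 + 13 x + 14 mod 23:
  x = 2: RHS = 2, y in [5, 18]  -> 2 point(s)
  x = 6: RHS = 9, y in [3, 20]  -> 2 point(s)
  x = 8: RHS = 9, y in [3, 20]  -> 2 point(s)
  x = 9: RHS = 9, y in [3, 20]  -> 2 point(s)
  x = 11: RHS = 16, y in [4, 19]  -> 2 point(s)
  x = 12: RHS = 12, y in [9, 14]  -> 2 point(s)
  x = 18: RHS = 8, y in [10, 13]  -> 2 point(s)
  x = 19: RHS = 13, y in [6, 17]  -> 2 point(s)
  x = 21: RHS = 3, y in [7, 16]  -> 2 point(s)
  x = 22: RHS = 0, y in [0]  -> 1 point(s)
Affine points: 19. Add the point at infinity: total = 20.

#E(F_23) = 20


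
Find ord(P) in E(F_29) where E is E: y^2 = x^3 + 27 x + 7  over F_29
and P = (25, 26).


Compute successive multiples of P until we hit O:
  1P = (25, 26)
  2P = (12, 0)
  3P = (25, 3)
  4P = O

ord(P) = 4


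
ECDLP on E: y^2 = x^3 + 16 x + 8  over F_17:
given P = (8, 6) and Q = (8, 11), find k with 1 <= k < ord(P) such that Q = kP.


Enumerate multiples of P until we hit Q = (8, 11):
  1P = (8, 6)
  2P = (3, 7)
  3P = (4, 0)
  4P = (3, 10)
  5P = (8, 11)
Match found at i = 5.

k = 5


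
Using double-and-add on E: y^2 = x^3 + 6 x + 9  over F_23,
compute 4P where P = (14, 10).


k = 4 = 100_2 (binary, LSB first: 001)
Double-and-add from P = (14, 10):
  bit 0 = 0: acc unchanged = O
  bit 1 = 0: acc unchanged = O
  bit 2 = 1: acc = O + (22, 18) = (22, 18)

4P = (22, 18)


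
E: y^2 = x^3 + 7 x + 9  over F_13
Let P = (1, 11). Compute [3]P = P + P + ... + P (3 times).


k = 3 = 11_2 (binary, LSB first: 11)
Double-and-add from P = (1, 11):
  bit 0 = 1: acc = O + (1, 11) = (1, 11)
  bit 1 = 1: acc = (1, 11) + (1, 2) = O

3P = O


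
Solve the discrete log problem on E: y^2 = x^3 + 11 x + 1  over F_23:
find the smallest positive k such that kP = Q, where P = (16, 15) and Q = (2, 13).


Enumerate multiples of P until we hit Q = (2, 13):
  1P = (16, 15)
  2P = (17, 15)
  3P = (13, 8)
  4P = (2, 10)
  5P = (9, 22)
  6P = (22, 14)
  7P = (1, 17)
  8P = (19, 13)
  9P = (14, 22)
  10P = (11, 2)
  11P = (0, 22)
  12P = (8, 16)
  13P = (8, 7)
  14P = (0, 1)
  15P = (11, 21)
  16P = (14, 1)
  17P = (19, 10)
  18P = (1, 6)
  19P = (22, 9)
  20P = (9, 1)
  21P = (2, 13)
Match found at i = 21.

k = 21


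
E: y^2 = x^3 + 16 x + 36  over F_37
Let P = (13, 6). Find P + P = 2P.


Doubling: s = (3 x1^2 + a) / (2 y1)
s = (3*13^2 + 16) / (2*6) mod 37 = 22
x3 = s^2 - 2 x1 mod 37 = 22^2 - 2*13 = 14
y3 = s (x1 - x3) - y1 mod 37 = 22 * (13 - 14) - 6 = 9

2P = (14, 9)


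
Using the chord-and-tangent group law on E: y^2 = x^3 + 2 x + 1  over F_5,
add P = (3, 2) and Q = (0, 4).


P != Q, so use the chord formula.
s = (y2 - y1) / (x2 - x1) = (2) / (2) mod 5 = 1
x3 = s^2 - x1 - x2 mod 5 = 1^2 - 3 - 0 = 3
y3 = s (x1 - x3) - y1 mod 5 = 1 * (3 - 3) - 2 = 3

P + Q = (3, 3)


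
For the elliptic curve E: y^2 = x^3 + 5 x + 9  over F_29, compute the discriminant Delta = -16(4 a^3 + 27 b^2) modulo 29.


4 a^3 + 27 b^2 = 4*5^3 + 27*9^2 = 500 + 2187 = 2687
Delta = -16 * (2687) = -42992
Delta mod 29 = 15

Delta = 15 (mod 29)


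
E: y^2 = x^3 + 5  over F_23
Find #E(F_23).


For each x in F_23, count y with y^2 = x^3 + 0 x + 5 mod 23:
  x = 1: RHS = 6, y in [11, 12]  -> 2 point(s)
  x = 2: RHS = 13, y in [6, 17]  -> 2 point(s)
  x = 3: RHS = 9, y in [3, 20]  -> 2 point(s)
  x = 4: RHS = 0, y in [0]  -> 1 point(s)
  x = 7: RHS = 3, y in [7, 16]  -> 2 point(s)
  x = 10: RHS = 16, y in [4, 19]  -> 2 point(s)
  x = 11: RHS = 2, y in [5, 18]  -> 2 point(s)
  x = 12: RHS = 8, y in [10, 13]  -> 2 point(s)
  x = 14: RHS = 12, y in [9, 14]  -> 2 point(s)
  x = 18: RHS = 18, y in [8, 15]  -> 2 point(s)
  x = 20: RHS = 1, y in [1, 22]  -> 2 point(s)
  x = 22: RHS = 4, y in [2, 21]  -> 2 point(s)
Affine points: 23. Add the point at infinity: total = 24.

#E(F_23) = 24


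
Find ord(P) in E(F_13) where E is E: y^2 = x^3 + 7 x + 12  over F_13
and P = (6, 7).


Compute successive multiples of P until we hit O:
  1P = (6, 7)
  2P = (5, 4)
  3P = (11, 4)
  4P = (0, 5)
  5P = (10, 9)
  6P = (7, 12)
  7P = (12, 2)
  8P = (4, 0)
  ... (continuing to 16P)
  16P = O

ord(P) = 16


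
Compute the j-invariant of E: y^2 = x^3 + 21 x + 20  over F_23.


Delta = -16(4 a^3 + 27 b^2) mod 23 = 5
-1728 * (4 a)^3 = -1728 * (4*21)^3 mod 23 = 18
j = 18 * 5^(-1) mod 23 = 22

j = 22 (mod 23)


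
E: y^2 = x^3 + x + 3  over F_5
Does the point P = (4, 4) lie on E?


Check whether y^2 = x^3 + 1 x + 3 (mod 5) for (x, y) = (4, 4).
LHS: y^2 = 4^2 mod 5 = 1
RHS: x^3 + 1 x + 3 = 4^3 + 1*4 + 3 mod 5 = 1
LHS = RHS

Yes, on the curve


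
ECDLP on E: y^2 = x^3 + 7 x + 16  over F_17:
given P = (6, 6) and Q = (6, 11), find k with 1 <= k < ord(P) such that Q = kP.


Enumerate multiples of P until we hit Q = (6, 11):
  1P = (6, 6)
  2P = (7, 0)
  3P = (6, 11)
Match found at i = 3.

k = 3


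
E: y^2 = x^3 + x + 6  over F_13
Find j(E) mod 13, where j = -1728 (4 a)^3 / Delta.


Delta = -16(4 a^3 + 27 b^2) mod 13 = 10
-1728 * (4 a)^3 = -1728 * (4*1)^3 mod 13 = 12
j = 12 * 10^(-1) mod 13 = 9

j = 9 (mod 13)


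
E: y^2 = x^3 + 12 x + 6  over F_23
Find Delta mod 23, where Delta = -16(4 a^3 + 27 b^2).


4 a^3 + 27 b^2 = 4*12^3 + 27*6^2 = 6912 + 972 = 7884
Delta = -16 * (7884) = -126144
Delta mod 23 = 11

Delta = 11 (mod 23)


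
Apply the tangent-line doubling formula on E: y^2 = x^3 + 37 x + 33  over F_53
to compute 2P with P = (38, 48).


Doubling: s = (3 x1^2 + a) / (2 y1)
s = (3*38^2 + 37) / (2*48) mod 53 = 3
x3 = s^2 - 2 x1 mod 53 = 3^2 - 2*38 = 39
y3 = s (x1 - x3) - y1 mod 53 = 3 * (38 - 39) - 48 = 2

2P = (39, 2)


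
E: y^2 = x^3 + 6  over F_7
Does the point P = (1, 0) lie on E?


Check whether y^2 = x^3 + 0 x + 6 (mod 7) for (x, y) = (1, 0).
LHS: y^2 = 0^2 mod 7 = 0
RHS: x^3 + 0 x + 6 = 1^3 + 0*1 + 6 mod 7 = 0
LHS = RHS

Yes, on the curve


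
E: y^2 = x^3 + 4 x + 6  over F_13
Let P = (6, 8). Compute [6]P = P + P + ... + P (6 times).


k = 6 = 110_2 (binary, LSB first: 011)
Double-and-add from P = (6, 8):
  bit 0 = 0: acc unchanged = O
  bit 1 = 1: acc = O + (11, 9) = (11, 9)
  bit 2 = 1: acc = (11, 9) + (8, 11) = (6, 5)

6P = (6, 5)


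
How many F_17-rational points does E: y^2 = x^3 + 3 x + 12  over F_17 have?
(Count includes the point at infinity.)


For each x in F_17, count y with y^2 = x^3 + 3 x + 12 mod 17:
  x = 1: RHS = 16, y in [4, 13]  -> 2 point(s)
  x = 2: RHS = 9, y in [3, 14]  -> 2 point(s)
  x = 5: RHS = 16, y in [4, 13]  -> 2 point(s)
  x = 6: RHS = 8, y in [5, 12]  -> 2 point(s)
  x = 7: RHS = 2, y in [6, 11]  -> 2 point(s)
  x = 8: RHS = 4, y in [2, 15]  -> 2 point(s)
  x = 11: RHS = 16, y in [4, 13]  -> 2 point(s)
  x = 12: RHS = 8, y in [5, 12]  -> 2 point(s)
  x = 13: RHS = 4, y in [2, 15]  -> 2 point(s)
  x = 15: RHS = 15, y in [7, 10]  -> 2 point(s)
  x = 16: RHS = 8, y in [5, 12]  -> 2 point(s)
Affine points: 22. Add the point at infinity: total = 23.

#E(F_17) = 23


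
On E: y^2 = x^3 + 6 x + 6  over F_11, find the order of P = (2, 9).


Compute successive multiples of P until we hit O:
  1P = (2, 9)
  2P = (8, 7)
  3P = (6, 7)
  4P = (6, 4)
  5P = (8, 4)
  6P = (2, 2)
  7P = O

ord(P) = 7


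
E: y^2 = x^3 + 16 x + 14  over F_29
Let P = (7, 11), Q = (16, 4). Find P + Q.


P != Q, so use the chord formula.
s = (y2 - y1) / (x2 - x1) = (22) / (9) mod 29 = 25
x3 = s^2 - x1 - x2 mod 29 = 25^2 - 7 - 16 = 22
y3 = s (x1 - x3) - y1 mod 29 = 25 * (7 - 22) - 11 = 20

P + Q = (22, 20)


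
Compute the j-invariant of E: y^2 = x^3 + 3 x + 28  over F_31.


Delta = -16(4 a^3 + 27 b^2) mod 31 = 26
-1728 * (4 a)^3 = -1728 * (4*3)^3 mod 31 = 29
j = 29 * 26^(-1) mod 31 = 19

j = 19 (mod 31)


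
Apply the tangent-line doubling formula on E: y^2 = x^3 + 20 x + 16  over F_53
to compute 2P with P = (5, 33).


Doubling: s = (3 x1^2 + a) / (2 y1)
s = (3*5^2 + 20) / (2*33) mod 53 = 44
x3 = s^2 - 2 x1 mod 53 = 44^2 - 2*5 = 18
y3 = s (x1 - x3) - y1 mod 53 = 44 * (5 - 18) - 33 = 31

2P = (18, 31)


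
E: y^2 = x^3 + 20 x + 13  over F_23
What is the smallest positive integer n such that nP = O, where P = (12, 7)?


Compute successive multiples of P until we hit O:
  1P = (12, 7)
  2P = (12, 16)
  3P = O

ord(P) = 3


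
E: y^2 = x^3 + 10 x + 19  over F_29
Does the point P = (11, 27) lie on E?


Check whether y^2 = x^3 + 10 x + 19 (mod 29) for (x, y) = (11, 27).
LHS: y^2 = 27^2 mod 29 = 4
RHS: x^3 + 10 x + 19 = 11^3 + 10*11 + 19 mod 29 = 10
LHS != RHS

No, not on the curve


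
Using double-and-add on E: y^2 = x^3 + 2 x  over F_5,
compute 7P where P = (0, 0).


k = 7 = 111_2 (binary, LSB first: 111)
Double-and-add from P = (0, 0):
  bit 0 = 1: acc = O + (0, 0) = (0, 0)
  bit 1 = 1: acc = (0, 0) + O = (0, 0)
  bit 2 = 1: acc = (0, 0) + O = (0, 0)

7P = (0, 0)


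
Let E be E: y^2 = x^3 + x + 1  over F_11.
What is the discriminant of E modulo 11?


4 a^3 + 27 b^2 = 4*1^3 + 27*1^2 = 4 + 27 = 31
Delta = -16 * (31) = -496
Delta mod 11 = 10

Delta = 10 (mod 11)


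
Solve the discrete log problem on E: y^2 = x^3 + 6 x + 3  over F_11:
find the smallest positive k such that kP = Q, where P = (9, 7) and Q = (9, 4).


Enumerate multiples of P until we hit Q = (9, 4):
  1P = (9, 7)
  2P = (7, 5)
  3P = (7, 6)
  4P = (9, 4)
Match found at i = 4.

k = 4


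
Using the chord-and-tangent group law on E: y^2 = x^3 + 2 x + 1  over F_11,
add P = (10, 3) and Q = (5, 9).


P != Q, so use the chord formula.
s = (y2 - y1) / (x2 - x1) = (6) / (6) mod 11 = 1
x3 = s^2 - x1 - x2 mod 11 = 1^2 - 10 - 5 = 8
y3 = s (x1 - x3) - y1 mod 11 = 1 * (10 - 8) - 3 = 10

P + Q = (8, 10)


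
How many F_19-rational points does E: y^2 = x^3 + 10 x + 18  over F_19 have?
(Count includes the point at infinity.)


For each x in F_19, count y with y^2 = x^3 + 10 x + 18 mod 19:
  x = 6: RHS = 9, y in [3, 16]  -> 2 point(s)
  x = 9: RHS = 1, y in [1, 18]  -> 2 point(s)
  x = 10: RHS = 16, y in [4, 15]  -> 2 point(s)
  x = 12: RHS = 4, y in [2, 17]  -> 2 point(s)
  x = 15: RHS = 9, y in [3, 16]  -> 2 point(s)
  x = 17: RHS = 9, y in [3, 16]  -> 2 point(s)
  x = 18: RHS = 7, y in [8, 11]  -> 2 point(s)
Affine points: 14. Add the point at infinity: total = 15.

#E(F_19) = 15


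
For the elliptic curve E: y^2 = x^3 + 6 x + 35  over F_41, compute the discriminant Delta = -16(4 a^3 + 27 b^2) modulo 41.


4 a^3 + 27 b^2 = 4*6^3 + 27*35^2 = 864 + 33075 = 33939
Delta = -16 * (33939) = -543024
Delta mod 41 = 21

Delta = 21 (mod 41)


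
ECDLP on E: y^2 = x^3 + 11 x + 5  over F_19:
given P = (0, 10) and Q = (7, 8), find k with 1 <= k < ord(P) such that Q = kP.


Enumerate multiples of P until we hit Q = (7, 8):
  1P = (0, 10)
  2P = (7, 8)
Match found at i = 2.

k = 2


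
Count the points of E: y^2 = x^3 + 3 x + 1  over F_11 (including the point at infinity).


For each x in F_11, count y with y^2 = x^3 + 3 x + 1 mod 11:
  x = 0: RHS = 1, y in [1, 10]  -> 2 point(s)
  x = 1: RHS = 5, y in [4, 7]  -> 2 point(s)
  x = 2: RHS = 4, y in [2, 9]  -> 2 point(s)
  x = 3: RHS = 4, y in [2, 9]  -> 2 point(s)
  x = 4: RHS = 0, y in [0]  -> 1 point(s)
  x = 5: RHS = 9, y in [3, 8]  -> 2 point(s)
  x = 6: RHS = 4, y in [2, 9]  -> 2 point(s)
  x = 8: RHS = 9, y in [3, 8]  -> 2 point(s)
  x = 9: RHS = 9, y in [3, 8]  -> 2 point(s)
Affine points: 17. Add the point at infinity: total = 18.

#E(F_11) = 18


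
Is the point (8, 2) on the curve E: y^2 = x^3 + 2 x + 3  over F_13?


Check whether y^2 = x^3 + 2 x + 3 (mod 13) for (x, y) = (8, 2).
LHS: y^2 = 2^2 mod 13 = 4
RHS: x^3 + 2 x + 3 = 8^3 + 2*8 + 3 mod 13 = 11
LHS != RHS

No, not on the curve


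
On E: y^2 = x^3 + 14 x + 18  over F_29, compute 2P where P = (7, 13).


k = 2 = 10_2 (binary, LSB first: 01)
Double-and-add from P = (7, 13):
  bit 0 = 0: acc unchanged = O
  bit 1 = 1: acc = O + (8, 2) = (8, 2)

2P = (8, 2)


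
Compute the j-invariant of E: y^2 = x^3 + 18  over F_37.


Delta = -16(4 a^3 + 27 b^2) mod 37 = 3
-1728 * (4 a)^3 = -1728 * (4*0)^3 mod 37 = 0
j = 0 * 3^(-1) mod 37 = 0

j = 0 (mod 37)


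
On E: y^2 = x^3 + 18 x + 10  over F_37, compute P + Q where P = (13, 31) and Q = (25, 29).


P != Q, so use the chord formula.
s = (y2 - y1) / (x2 - x1) = (35) / (12) mod 37 = 6
x3 = s^2 - x1 - x2 mod 37 = 6^2 - 13 - 25 = 35
y3 = s (x1 - x3) - y1 mod 37 = 6 * (13 - 35) - 31 = 22

P + Q = (35, 22)


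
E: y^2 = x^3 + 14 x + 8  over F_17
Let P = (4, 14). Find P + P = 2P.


Doubling: s = (3 x1^2 + a) / (2 y1)
s = (3*4^2 + 14) / (2*14) mod 17 = 1
x3 = s^2 - 2 x1 mod 17 = 1^2 - 2*4 = 10
y3 = s (x1 - x3) - y1 mod 17 = 1 * (4 - 10) - 14 = 14

2P = (10, 14)


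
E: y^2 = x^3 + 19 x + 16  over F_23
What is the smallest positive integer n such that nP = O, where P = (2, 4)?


Compute successive multiples of P until we hit O:
  1P = (2, 4)
  2P = (20, 1)
  3P = (17, 10)
  4P = (6, 22)
  5P = (18, 16)
  6P = (5, 11)
  7P = (1, 6)
  8P = (1, 17)
  ... (continuing to 15P)
  15P = O

ord(P) = 15


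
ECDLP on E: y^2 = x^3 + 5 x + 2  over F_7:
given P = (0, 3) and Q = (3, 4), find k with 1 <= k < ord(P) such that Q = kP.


Enumerate multiples of P until we hit Q = (3, 4):
  1P = (0, 3)
  2P = (4, 3)
  3P = (3, 4)
Match found at i = 3.

k = 3


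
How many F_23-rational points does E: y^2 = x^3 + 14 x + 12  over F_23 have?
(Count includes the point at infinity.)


For each x in F_23, count y with y^2 = x^3 + 14 x + 12 mod 23:
  x = 0: RHS = 12, y in [9, 14]  -> 2 point(s)
  x = 1: RHS = 4, y in [2, 21]  -> 2 point(s)
  x = 2: RHS = 2, y in [5, 18]  -> 2 point(s)
  x = 3: RHS = 12, y in [9, 14]  -> 2 point(s)
  x = 5: RHS = 0, y in [0]  -> 1 point(s)
  x = 6: RHS = 13, y in [6, 17]  -> 2 point(s)
  x = 7: RHS = 16, y in [4, 19]  -> 2 point(s)
  x = 9: RHS = 16, y in [4, 19]  -> 2 point(s)
  x = 10: RHS = 2, y in [5, 18]  -> 2 point(s)
  x = 11: RHS = 2, y in [5, 18]  -> 2 point(s)
  x = 14: RHS = 8, y in [10, 13]  -> 2 point(s)
  x = 15: RHS = 9, y in [3, 20]  -> 2 point(s)
  x = 16: RHS = 8, y in [10, 13]  -> 2 point(s)
  x = 18: RHS = 1, y in [1, 22]  -> 2 point(s)
  x = 20: RHS = 12, y in [9, 14]  -> 2 point(s)
Affine points: 29. Add the point at infinity: total = 30.

#E(F_23) = 30


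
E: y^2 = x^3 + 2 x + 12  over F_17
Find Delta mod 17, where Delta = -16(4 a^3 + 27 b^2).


4 a^3 + 27 b^2 = 4*2^3 + 27*12^2 = 32 + 3888 = 3920
Delta = -16 * (3920) = -62720
Delta mod 17 = 10

Delta = 10 (mod 17)


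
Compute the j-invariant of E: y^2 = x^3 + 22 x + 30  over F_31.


Delta = -16(4 a^3 + 27 b^2) mod 31 = 3
-1728 * (4 a)^3 = -1728 * (4*22)^3 mod 31 = 23
j = 23 * 3^(-1) mod 31 = 18

j = 18 (mod 31)


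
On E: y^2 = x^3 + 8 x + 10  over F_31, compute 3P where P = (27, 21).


k = 3 = 11_2 (binary, LSB first: 11)
Double-and-add from P = (27, 21):
  bit 0 = 1: acc = O + (27, 21) = (27, 21)
  bit 1 = 1: acc = (27, 21) + (27, 10) = O

3P = O


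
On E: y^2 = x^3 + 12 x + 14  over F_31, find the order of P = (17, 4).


Compute successive multiples of P until we hit O:
  1P = (17, 4)
  2P = (11, 12)
  3P = (22, 13)
  4P = (25, 25)
  5P = (8, 8)
  6P = (15, 2)
  7P = (0, 13)
  8P = (19, 8)
  ... (continuing to 31P)
  31P = O

ord(P) = 31


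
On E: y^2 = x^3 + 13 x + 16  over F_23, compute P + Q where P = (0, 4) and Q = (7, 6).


P != Q, so use the chord formula.
s = (y2 - y1) / (x2 - x1) = (2) / (7) mod 23 = 20
x3 = s^2 - x1 - x2 mod 23 = 20^2 - 0 - 7 = 2
y3 = s (x1 - x3) - y1 mod 23 = 20 * (0 - 2) - 4 = 2

P + Q = (2, 2)


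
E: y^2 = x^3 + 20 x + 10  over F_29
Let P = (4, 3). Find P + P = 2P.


Doubling: s = (3 x1^2 + a) / (2 y1)
s = (3*4^2 + 20) / (2*3) mod 29 = 21
x3 = s^2 - 2 x1 mod 29 = 21^2 - 2*4 = 27
y3 = s (x1 - x3) - y1 mod 29 = 21 * (4 - 27) - 3 = 7

2P = (27, 7)


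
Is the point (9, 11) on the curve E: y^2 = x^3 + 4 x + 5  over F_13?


Check whether y^2 = x^3 + 4 x + 5 (mod 13) for (x, y) = (9, 11).
LHS: y^2 = 11^2 mod 13 = 4
RHS: x^3 + 4 x + 5 = 9^3 + 4*9 + 5 mod 13 = 3
LHS != RHS

No, not on the curve


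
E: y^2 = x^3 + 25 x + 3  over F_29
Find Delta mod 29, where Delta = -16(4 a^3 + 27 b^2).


4 a^3 + 27 b^2 = 4*25^3 + 27*3^2 = 62500 + 243 = 62743
Delta = -16 * (62743) = -1003888
Delta mod 29 = 5

Delta = 5 (mod 29)


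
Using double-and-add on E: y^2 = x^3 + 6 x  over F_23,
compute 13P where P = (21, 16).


k = 13 = 1101_2 (binary, LSB first: 1011)
Double-and-add from P = (21, 16):
  bit 0 = 1: acc = O + (21, 16) = (21, 16)
  bit 1 = 0: acc unchanged = (21, 16)
  bit 2 = 1: acc = (21, 16) + (16, 12) = (17, 1)
  bit 3 = 1: acc = (17, 1) + (9, 1) = (20, 22)

13P = (20, 22)


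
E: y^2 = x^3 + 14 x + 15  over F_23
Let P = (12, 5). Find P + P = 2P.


Doubling: s = (3 x1^2 + a) / (2 y1)
s = (3*12^2 + 14) / (2*5) mod 23 = 17
x3 = s^2 - 2 x1 mod 23 = 17^2 - 2*12 = 12
y3 = s (x1 - x3) - y1 mod 23 = 17 * (12 - 12) - 5 = 18

2P = (12, 18)


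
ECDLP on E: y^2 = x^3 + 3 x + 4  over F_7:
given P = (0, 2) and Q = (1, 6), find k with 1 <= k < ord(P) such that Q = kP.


Enumerate multiples of P until we hit Q = (1, 6):
  1P = (0, 2)
  2P = (1, 6)
Match found at i = 2.

k = 2


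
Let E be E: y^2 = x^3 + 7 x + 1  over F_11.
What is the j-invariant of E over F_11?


Delta = -16(4 a^3 + 27 b^2) mod 11 = 1
-1728 * (4 a)^3 = -1728 * (4*7)^3 mod 11 = 4
j = 4 * 1^(-1) mod 11 = 4

j = 4 (mod 11)


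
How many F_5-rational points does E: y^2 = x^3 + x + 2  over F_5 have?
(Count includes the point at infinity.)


For each x in F_5, count y with y^2 = x^3 + 1 x + 2 mod 5:
  x = 1: RHS = 4, y in [2, 3]  -> 2 point(s)
  x = 4: RHS = 0, y in [0]  -> 1 point(s)
Affine points: 3. Add the point at infinity: total = 4.

#E(F_5) = 4


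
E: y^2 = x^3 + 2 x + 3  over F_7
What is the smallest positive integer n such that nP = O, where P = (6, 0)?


Compute successive multiples of P until we hit O:
  1P = (6, 0)
  2P = O

ord(P) = 2


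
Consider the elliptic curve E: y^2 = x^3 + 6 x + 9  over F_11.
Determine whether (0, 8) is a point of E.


Check whether y^2 = x^3 + 6 x + 9 (mod 11) for (x, y) = (0, 8).
LHS: y^2 = 8^2 mod 11 = 9
RHS: x^3 + 6 x + 9 = 0^3 + 6*0 + 9 mod 11 = 9
LHS = RHS

Yes, on the curve


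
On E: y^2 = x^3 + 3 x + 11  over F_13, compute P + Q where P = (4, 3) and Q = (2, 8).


P != Q, so use the chord formula.
s = (y2 - y1) / (x2 - x1) = (5) / (11) mod 13 = 4
x3 = s^2 - x1 - x2 mod 13 = 4^2 - 4 - 2 = 10
y3 = s (x1 - x3) - y1 mod 13 = 4 * (4 - 10) - 3 = 12

P + Q = (10, 12)


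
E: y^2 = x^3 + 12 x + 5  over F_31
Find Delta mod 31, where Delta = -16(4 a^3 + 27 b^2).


4 a^3 + 27 b^2 = 4*12^3 + 27*5^2 = 6912 + 675 = 7587
Delta = -16 * (7587) = -121392
Delta mod 31 = 4

Delta = 4 (mod 31)


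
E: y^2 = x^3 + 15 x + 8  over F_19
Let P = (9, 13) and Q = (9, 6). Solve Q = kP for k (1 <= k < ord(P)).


Enumerate multiples of P until we hit Q = (9, 6):
  1P = (9, 13)
  2P = (12, 4)
  3P = (7, 0)
  4P = (12, 15)
  5P = (9, 6)
Match found at i = 5.

k = 5


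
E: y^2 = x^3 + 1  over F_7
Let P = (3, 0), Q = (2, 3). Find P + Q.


P != Q, so use the chord formula.
s = (y2 - y1) / (x2 - x1) = (3) / (6) mod 7 = 4
x3 = s^2 - x1 - x2 mod 7 = 4^2 - 3 - 2 = 4
y3 = s (x1 - x3) - y1 mod 7 = 4 * (3 - 4) - 0 = 3

P + Q = (4, 3)


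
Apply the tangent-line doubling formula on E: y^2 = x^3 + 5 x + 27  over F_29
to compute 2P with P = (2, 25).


Doubling: s = (3 x1^2 + a) / (2 y1)
s = (3*2^2 + 5) / (2*25) mod 29 = 16
x3 = s^2 - 2 x1 mod 29 = 16^2 - 2*2 = 20
y3 = s (x1 - x3) - y1 mod 29 = 16 * (2 - 20) - 25 = 6

2P = (20, 6)


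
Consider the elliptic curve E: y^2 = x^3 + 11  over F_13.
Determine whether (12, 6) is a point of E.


Check whether y^2 = x^3 + 0 x + 11 (mod 13) for (x, y) = (12, 6).
LHS: y^2 = 6^2 mod 13 = 10
RHS: x^3 + 0 x + 11 = 12^3 + 0*12 + 11 mod 13 = 10
LHS = RHS

Yes, on the curve


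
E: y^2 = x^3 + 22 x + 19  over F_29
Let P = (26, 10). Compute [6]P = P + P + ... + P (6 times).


k = 6 = 110_2 (binary, LSB first: 011)
Double-and-add from P = (26, 10):
  bit 0 = 0: acc unchanged = O
  bit 1 = 1: acc = O + (7, 9) = (7, 9)
  bit 2 = 1: acc = (7, 9) + (20, 22) = (3, 24)

6P = (3, 24)


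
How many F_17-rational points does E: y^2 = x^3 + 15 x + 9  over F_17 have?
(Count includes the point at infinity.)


For each x in F_17, count y with y^2 = x^3 + 15 x + 9 mod 17:
  x = 0: RHS = 9, y in [3, 14]  -> 2 point(s)
  x = 1: RHS = 8, y in [5, 12]  -> 2 point(s)
  x = 2: RHS = 13, y in [8, 9]  -> 2 point(s)
  x = 3: RHS = 13, y in [8, 9]  -> 2 point(s)
  x = 6: RHS = 9, y in [3, 14]  -> 2 point(s)
  x = 7: RHS = 15, y in [7, 10]  -> 2 point(s)
  x = 11: RHS = 9, y in [3, 14]  -> 2 point(s)
  x = 12: RHS = 13, y in [8, 9]  -> 2 point(s)
  x = 13: RHS = 4, y in [2, 15]  -> 2 point(s)
Affine points: 18. Add the point at infinity: total = 19.

#E(F_17) = 19


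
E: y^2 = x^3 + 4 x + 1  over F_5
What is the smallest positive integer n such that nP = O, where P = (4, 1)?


Compute successive multiples of P until we hit O:
  1P = (4, 1)
  2P = (3, 0)
  3P = (4, 4)
  4P = O

ord(P) = 4


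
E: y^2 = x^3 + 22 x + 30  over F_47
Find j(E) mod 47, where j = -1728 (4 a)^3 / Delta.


Delta = -16(4 a^3 + 27 b^2) mod 47 = 12
-1728 * (4 a)^3 = -1728 * (4*22)^3 mod 47 = 21
j = 21 * 12^(-1) mod 47 = 37

j = 37 (mod 47)
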